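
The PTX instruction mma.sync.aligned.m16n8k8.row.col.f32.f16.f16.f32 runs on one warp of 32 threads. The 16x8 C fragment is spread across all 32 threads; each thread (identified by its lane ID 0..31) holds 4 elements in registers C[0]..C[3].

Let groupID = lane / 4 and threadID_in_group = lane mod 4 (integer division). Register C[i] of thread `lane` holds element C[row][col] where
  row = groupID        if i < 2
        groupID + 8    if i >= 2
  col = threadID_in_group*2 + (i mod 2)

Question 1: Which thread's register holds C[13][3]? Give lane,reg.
r:13=>grp=5,rB=1  c:3=>tig=1,lo=1
L=5*4+1=21  i=1*2+1=3

21,3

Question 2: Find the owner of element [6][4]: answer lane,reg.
r:6=>grp=6,rB=0  c:4=>tig=2,lo=0
L=6*4+2=26  i=0*2+0=0

26,0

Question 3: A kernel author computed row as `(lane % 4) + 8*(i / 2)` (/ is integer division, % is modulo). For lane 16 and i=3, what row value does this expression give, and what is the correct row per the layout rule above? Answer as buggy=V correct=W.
`(lane % 4) + 8*(i / 2)`[16,3]⇒8
L=16⇒gr=16>>2=4, th=16&3=0
[3]⇒row 4+8=12  col 0·2+1=1
row: 8 vs 12

buggy=8 correct=12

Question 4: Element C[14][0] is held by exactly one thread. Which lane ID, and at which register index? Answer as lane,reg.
r=14→G=6,rhi=1  c=0→T=0,p=0
L=6*4+0=24  i=1*2+0=2

24,2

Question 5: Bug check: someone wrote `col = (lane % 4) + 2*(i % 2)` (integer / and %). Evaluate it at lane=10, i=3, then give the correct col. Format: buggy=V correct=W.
`(lane % 4) + 2*(i % 2)`[10,3]→4
L=10→G=10>>2=2, T=10&3=2
[3]→row 2+8=10  col 2·2+1=5
col: 4 vs 5

buggy=4 correct=5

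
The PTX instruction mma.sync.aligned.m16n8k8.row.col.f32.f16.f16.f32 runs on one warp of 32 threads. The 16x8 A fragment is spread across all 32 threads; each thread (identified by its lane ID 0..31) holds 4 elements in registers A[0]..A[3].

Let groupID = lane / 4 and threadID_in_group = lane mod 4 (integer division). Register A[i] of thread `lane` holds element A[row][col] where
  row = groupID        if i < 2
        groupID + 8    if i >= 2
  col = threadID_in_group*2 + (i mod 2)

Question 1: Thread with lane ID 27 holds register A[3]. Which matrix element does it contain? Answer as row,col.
27: grp=6,tig=3
[3] (6+8,3*2+1) = (14,7)

14,7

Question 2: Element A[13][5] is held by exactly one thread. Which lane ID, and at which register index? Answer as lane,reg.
r=13→G=5,rhi=1  c=5→T=2,p=1
L=5*4+2=22  i=1*2+1=3

22,3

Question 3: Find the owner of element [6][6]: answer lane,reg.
27,0

r=6⇒gr=6,Rb=0  c=6⇒th=3,odd=0
L=6*4+3=27  i=0*2+0=0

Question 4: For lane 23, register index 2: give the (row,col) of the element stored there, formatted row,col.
13,6

23: grp=5,tig=3
[2] (5+8,3*2+0) = (13,6)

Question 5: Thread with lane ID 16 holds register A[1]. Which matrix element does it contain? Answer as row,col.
lane 16=>16/4=4, 16 mod 4=0
i=1  r:4+0=>4  c:2·0+1=>1

4,1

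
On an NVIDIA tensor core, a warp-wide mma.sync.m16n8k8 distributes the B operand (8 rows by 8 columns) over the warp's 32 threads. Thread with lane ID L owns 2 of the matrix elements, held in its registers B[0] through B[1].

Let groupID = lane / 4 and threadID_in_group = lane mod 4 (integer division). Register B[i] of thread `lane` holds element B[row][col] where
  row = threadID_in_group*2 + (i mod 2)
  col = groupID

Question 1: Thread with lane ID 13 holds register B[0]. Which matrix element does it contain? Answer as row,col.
2,3

lane 13=>13/4=3, 13 mod 4=1
i=0  r:2·1+0=>2  c:3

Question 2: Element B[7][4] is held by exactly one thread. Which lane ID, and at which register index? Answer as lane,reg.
19,1

c=4->g=4  r=7->t=3,b0=1
L=4*4+3=19  i=1=1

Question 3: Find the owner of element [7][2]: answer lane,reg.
11,1

c=2⇒gr=2  r=7⇒th=3,odd=1
L=2*4+3=11  i=1=1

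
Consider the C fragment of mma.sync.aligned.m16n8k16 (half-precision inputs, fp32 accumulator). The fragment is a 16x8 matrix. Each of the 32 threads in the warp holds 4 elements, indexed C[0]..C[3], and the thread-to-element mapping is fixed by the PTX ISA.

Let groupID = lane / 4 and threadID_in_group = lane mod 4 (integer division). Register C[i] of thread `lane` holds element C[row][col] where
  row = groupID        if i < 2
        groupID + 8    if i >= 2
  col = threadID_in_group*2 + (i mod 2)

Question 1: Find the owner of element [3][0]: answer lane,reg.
r=3⇒gr=3,Rb=0  c=0⇒th=0,odd=0
L=3*4+0=12  i=0*2+0=0

12,0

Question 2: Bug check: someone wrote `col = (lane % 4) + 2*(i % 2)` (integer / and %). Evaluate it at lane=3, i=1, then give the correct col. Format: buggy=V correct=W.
buggy=5 correct=7

`(lane % 4) + 2*(i % 2)`[3,1]=>5
3: grp=0,tig=3
[1] (0+0,3*2+1) = (0,7)
col: 5 vs 7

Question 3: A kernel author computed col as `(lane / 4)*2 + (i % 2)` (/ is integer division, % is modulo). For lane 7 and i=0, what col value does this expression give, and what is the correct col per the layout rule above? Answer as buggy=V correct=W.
`(lane / 4)*2 + (i % 2)`[7,0]=>2
7: grp=1,tig=3
[0] (1+0,3*2+0) = (1,6)
col: 2 vs 6

buggy=2 correct=6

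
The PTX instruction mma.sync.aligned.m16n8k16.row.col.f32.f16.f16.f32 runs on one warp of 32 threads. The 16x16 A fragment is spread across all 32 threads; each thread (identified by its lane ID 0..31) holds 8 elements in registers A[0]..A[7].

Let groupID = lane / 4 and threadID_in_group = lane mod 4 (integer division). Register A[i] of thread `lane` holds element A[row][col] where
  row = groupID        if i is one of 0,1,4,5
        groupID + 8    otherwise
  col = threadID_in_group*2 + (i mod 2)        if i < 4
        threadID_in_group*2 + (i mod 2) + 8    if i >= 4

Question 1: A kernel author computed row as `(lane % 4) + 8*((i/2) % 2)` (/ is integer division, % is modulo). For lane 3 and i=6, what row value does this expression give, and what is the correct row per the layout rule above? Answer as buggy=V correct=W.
buggy=11 correct=8

`(lane % 4) + 8*((i/2) % 2)`[3,6]->11
lane 3->3/4=0, 3 mod 4=3
i=6  r:0+8->8  c:2·3+0+8->14
row: 11 vs 8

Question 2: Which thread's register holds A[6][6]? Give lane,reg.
r=6⇒gr=6,Rb=0  c=6⇒Cb=0,th=3,odd=0
L=6*4+3=27  i=0*4+0*2+0=0

27,0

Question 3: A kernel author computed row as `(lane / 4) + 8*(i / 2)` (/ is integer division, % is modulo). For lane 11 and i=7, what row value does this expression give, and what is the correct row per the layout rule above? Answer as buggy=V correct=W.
buggy=26 correct=10

`(lane / 4) + 8*(i / 2)`[11,7]->26
lane 11: gid=2 (11/4), tid=3 (11%4)
i=7: r=2+8=10, c=3*2+1+8=15
row: 26 vs 10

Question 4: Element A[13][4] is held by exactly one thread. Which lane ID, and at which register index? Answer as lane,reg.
r:13=>grp=5,rB=1  c:4=>cB=0,tig=2,lo=0
L=5*4+2=22  i=0*4+1*2+0=2

22,2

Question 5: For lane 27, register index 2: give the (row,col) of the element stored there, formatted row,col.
lane 27: g=6 (27/4), t=3 (27%4)
i=2: r=6+8=14, c=3*2+0+0=6

14,6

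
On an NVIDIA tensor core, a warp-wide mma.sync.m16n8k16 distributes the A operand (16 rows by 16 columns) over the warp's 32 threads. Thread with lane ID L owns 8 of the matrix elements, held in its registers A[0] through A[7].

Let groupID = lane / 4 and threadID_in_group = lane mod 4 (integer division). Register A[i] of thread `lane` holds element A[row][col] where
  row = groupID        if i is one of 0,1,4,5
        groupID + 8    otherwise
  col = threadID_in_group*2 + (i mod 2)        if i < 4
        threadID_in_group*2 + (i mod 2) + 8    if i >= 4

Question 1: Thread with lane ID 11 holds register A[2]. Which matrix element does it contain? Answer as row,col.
lane 11: G=2 (11/4), T=3 (11%4)
i=2: r=2+8=10, c=3*2+0+0=6

10,6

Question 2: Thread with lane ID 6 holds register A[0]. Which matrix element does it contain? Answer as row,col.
lane 6: g=1 (6/4), t=2 (6%4)
i=0: r=1+0=1, c=2*2+0+0=4

1,4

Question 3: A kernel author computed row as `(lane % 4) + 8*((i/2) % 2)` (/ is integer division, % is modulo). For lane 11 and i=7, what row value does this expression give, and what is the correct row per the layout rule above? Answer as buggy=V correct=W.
buggy=11 correct=10

`(lane % 4) + 8*((i/2) % 2)`[11,7]→11
lane 11→11/4=2, 11 mod 4=3
i=7  r:2+8→10  c:2·3+1+8→15
row: 11 vs 10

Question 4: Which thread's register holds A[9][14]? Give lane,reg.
7,6

r:9=>grp=1,rB=1  c:14=>cB=1,tig=3,lo=0
L=1*4+3=7  i=1*4+1*2+0=6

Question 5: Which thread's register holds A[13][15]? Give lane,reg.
r=13->g=5,rb=1  c=15->cb=1,t=3,b0=1
L=5*4+3=23  i=1*4+1*2+1=7

23,7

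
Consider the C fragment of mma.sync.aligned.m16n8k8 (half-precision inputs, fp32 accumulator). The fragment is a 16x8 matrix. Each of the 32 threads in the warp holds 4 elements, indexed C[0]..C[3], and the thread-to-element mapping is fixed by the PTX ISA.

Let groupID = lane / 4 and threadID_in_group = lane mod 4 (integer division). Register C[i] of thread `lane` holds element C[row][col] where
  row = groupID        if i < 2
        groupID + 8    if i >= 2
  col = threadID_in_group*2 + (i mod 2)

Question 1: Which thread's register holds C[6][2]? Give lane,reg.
r:6=>grp=6,rB=0  c:2=>tig=1,lo=0
L=6*4+1=25  i=0*2+0=0

25,0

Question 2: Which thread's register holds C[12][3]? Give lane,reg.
17,3

r: 12->gid=4,r8=1  c: 3->tid=1,i&1=1
L=4*4+1=17  i=1*2+1=3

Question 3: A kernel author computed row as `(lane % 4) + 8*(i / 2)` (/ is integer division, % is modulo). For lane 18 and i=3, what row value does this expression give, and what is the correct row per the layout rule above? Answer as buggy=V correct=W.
`(lane % 4) + 8*(i / 2)`[18,3]→10
lane 18: G=4 (18/4), T=2 (18%4)
i=3: r=4+8=12, c=2*2+1=5
row: 10 vs 12

buggy=10 correct=12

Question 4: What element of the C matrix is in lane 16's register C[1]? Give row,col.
4,1

lane 16⇒16/4=4, 16 mod 4=0
i=1  r:4+0⇒4  c:2·0+1⇒1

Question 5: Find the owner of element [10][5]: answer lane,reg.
10,3

r=10→G=2,rhi=1  c=5→T=2,p=1
L=2*4+2=10  i=1*2+1=3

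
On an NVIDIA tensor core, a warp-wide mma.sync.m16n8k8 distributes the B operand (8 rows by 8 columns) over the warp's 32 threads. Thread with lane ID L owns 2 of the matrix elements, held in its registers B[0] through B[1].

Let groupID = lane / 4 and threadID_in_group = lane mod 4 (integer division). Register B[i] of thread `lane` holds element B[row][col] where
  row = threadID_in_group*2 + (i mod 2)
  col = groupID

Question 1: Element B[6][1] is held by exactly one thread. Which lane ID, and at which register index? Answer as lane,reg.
7,0

c=1⇒gr=1  r=6⇒th=3,odd=0
L=1*4+3=7  i=0=0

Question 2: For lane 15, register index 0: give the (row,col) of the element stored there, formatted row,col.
lane 15: gid=3 (15/4), tid=3 (15%4)
i=0: r=3*2+0=6, c=gid=3

6,3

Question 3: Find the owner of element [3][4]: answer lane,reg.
17,1

c=4⇒gr=4  r=3⇒th=1,odd=1
L=4*4+1=17  i=1=1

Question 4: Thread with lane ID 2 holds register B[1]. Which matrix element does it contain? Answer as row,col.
5,0

lane 2: grp=0 (2/4), tig=2 (2%4)
i=1: r=2*2+1=5, c=grp=0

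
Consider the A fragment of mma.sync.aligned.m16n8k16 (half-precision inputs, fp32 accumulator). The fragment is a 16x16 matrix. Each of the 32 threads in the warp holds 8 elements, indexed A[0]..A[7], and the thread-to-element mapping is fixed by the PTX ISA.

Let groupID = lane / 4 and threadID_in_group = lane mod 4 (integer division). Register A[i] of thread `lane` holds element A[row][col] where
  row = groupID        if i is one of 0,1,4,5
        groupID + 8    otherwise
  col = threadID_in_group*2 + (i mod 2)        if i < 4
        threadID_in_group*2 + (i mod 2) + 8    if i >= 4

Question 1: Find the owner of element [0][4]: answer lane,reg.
2,0

r:0=>grp=0,rB=0  c:4=>cB=0,tig=2,lo=0
L=0*4+2=2  i=0*4+0*2+0=0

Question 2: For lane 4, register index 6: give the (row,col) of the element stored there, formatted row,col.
9,8

lane 4->4/4=1, 4 mod 4=0
i=6  r:1+8->9  c:2·0+0+8->8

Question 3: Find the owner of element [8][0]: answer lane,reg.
r: 8->gid=0,r8=1  c: 0->c8=0,tid=0,i&1=0
L=0*4+0=0  i=0*4+1*2+0=2

0,2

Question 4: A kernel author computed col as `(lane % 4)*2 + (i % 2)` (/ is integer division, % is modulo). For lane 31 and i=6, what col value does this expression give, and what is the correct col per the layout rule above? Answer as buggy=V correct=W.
buggy=6 correct=14

`(lane % 4)*2 + (i % 2)`[31,6]→6
L=31→G=31>>2=7, T=31&3=3
[6]→row 7+8=15  col 3·2+0+8=14
col: 6 vs 14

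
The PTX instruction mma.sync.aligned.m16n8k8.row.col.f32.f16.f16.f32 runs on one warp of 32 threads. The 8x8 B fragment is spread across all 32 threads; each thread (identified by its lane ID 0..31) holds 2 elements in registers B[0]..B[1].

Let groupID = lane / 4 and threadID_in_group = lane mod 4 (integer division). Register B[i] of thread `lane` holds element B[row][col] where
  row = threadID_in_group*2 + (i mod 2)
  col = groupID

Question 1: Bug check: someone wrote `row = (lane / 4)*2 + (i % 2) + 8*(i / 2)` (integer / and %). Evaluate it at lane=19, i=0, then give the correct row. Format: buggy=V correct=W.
`(lane / 4)*2 + (i % 2) + 8*(i / 2)`[19,0]⇒8
19: gr=4,th=3
[0] (3*2+0,4) = (6,4)
row: 8 vs 6

buggy=8 correct=6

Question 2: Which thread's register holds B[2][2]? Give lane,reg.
c: 2->gid=2  r: 2->tid=1,i&1=0
L=2*4+1=9  i=0=0

9,0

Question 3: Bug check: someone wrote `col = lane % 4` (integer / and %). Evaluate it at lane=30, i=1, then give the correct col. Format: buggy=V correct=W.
`lane % 4`[30,1]=>2
lane 30: grp=7 (30/4), tig=2 (30%4)
i=1: r=2*2+1=5, c=grp=7
col: 2 vs 7

buggy=2 correct=7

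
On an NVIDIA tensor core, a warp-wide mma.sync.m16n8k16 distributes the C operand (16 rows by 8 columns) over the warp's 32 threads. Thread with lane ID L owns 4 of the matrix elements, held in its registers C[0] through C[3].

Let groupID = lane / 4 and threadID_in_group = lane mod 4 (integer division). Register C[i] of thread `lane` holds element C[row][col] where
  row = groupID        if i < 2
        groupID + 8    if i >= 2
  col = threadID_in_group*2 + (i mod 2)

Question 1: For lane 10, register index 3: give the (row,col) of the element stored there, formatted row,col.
10: g=2,t=2
[3] (2+8,2*2+1) = (10,5)

10,5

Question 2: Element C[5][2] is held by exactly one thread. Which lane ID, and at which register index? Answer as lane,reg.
21,0

r: 5->gid=5,r8=0  c: 2->tid=1,i&1=0
L=5*4+1=21  i=0*2+0=0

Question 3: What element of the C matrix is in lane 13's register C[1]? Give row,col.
3,3

lane 13→13/4=3, 13 mod 4=1
i=1  r:3+0→3  c:2·1+1→3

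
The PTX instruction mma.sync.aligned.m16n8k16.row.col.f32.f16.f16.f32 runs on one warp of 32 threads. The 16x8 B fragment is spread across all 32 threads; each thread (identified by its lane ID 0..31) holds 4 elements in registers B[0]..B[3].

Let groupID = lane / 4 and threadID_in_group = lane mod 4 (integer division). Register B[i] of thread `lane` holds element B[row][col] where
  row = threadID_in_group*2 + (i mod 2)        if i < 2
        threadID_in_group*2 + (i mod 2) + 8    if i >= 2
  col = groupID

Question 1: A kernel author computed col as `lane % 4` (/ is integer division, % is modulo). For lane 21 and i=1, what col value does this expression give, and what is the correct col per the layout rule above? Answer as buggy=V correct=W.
`lane % 4`[21,1]=>1
lane 21: grp=5 (21/4), tig=1 (21%4)
i=1: r=1*2+1+0=3, c=grp=5
col: 1 vs 5

buggy=1 correct=5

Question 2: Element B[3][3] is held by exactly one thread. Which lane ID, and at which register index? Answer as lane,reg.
c:3=>grp=3  r:3=>rB=0,tig=1,lo=1
L=3*4+1=13  i=0*2+1=1

13,1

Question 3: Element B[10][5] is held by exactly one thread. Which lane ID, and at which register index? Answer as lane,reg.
21,2

c=5->g=5  r=10->rb=1,t=1,b0=0
L=5*4+1=21  i=1*2+0=2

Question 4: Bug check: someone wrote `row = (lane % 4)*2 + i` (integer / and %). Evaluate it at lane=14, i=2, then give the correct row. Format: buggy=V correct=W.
buggy=6 correct=12

`(lane % 4)*2 + i`[14,2]=>6
lane 14=>14/4=3, 14 mod 4=2
i=2  r:2·2+0+8=>12  c:3
row: 6 vs 12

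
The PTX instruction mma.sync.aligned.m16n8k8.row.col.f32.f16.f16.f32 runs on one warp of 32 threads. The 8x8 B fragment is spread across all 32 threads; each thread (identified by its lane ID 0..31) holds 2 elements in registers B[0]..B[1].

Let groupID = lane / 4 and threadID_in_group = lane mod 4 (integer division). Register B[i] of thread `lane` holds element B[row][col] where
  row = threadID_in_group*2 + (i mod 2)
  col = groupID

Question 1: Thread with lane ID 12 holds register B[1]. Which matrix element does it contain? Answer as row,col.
1,3

12: G=3,T=0
[1] (0*2+1,3) = (1,3)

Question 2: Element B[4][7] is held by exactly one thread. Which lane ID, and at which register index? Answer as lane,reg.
30,0

c=7⇒gr=7  r=4⇒th=2,odd=0
L=7*4+2=30  i=0=0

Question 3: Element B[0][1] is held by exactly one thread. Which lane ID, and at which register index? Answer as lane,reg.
c: 1->gid=1  r: 0->tid=0,i&1=0
L=1*4+0=4  i=0=0

4,0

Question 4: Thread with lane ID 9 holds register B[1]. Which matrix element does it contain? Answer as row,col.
lane 9: gr=2 (9/4), th=1 (9%4)
i=1: r=1*2+1=3, c=gr=2

3,2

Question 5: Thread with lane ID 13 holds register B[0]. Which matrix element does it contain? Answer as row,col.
L=13⇒gr=13>>2=3, th=13&3=1
[0]⇒row 1·2+0=2  col gr=3

2,3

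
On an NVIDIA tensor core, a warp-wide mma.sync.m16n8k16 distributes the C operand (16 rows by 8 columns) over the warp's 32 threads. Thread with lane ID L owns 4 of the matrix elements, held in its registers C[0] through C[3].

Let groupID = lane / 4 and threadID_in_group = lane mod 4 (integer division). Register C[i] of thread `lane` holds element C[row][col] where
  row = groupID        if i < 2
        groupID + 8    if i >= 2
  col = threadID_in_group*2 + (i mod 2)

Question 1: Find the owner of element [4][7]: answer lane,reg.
r=4->g=4,rb=0  c=7->t=3,b0=1
L=4*4+3=19  i=0*2+1=1

19,1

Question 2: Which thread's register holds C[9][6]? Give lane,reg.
7,2

r=9->g=1,rb=1  c=6->t=3,b0=0
L=1*4+3=7  i=1*2+0=2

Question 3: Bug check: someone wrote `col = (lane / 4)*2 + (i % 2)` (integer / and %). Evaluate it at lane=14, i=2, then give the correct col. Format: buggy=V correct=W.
buggy=6 correct=4

`(lane / 4)*2 + (i % 2)`[14,2]->6
lane 14: g=3 (14/4), t=2 (14%4)
i=2: r=3+8=11, c=2*2+0=4
col: 6 vs 4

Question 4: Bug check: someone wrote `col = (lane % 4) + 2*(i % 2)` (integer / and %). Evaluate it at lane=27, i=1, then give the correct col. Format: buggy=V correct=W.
`(lane % 4) + 2*(i % 2)`[27,1]⇒5
L=27⇒gr=27>>2=6, th=27&3=3
[1]⇒row 6+0=6  col 3·2+1=7
col: 5 vs 7

buggy=5 correct=7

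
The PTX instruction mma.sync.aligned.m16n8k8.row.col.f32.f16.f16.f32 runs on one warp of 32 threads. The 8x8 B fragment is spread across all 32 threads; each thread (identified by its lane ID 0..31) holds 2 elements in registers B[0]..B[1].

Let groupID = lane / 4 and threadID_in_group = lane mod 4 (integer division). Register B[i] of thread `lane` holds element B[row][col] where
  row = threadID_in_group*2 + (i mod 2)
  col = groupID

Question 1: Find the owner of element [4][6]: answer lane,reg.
c=6->g=6  r=4->t=2,b0=0
L=6*4+2=26  i=0=0

26,0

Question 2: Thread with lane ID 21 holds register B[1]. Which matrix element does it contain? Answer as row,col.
lane 21: gid=5 (21/4), tid=1 (21%4)
i=1: r=1*2+1=3, c=gid=5

3,5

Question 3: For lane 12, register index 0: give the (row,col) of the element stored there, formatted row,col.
0,3

lane 12: G=3 (12/4), T=0 (12%4)
i=0: r=0*2+0=0, c=G=3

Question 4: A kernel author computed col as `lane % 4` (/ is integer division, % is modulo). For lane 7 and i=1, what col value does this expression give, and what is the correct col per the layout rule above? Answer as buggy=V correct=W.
buggy=3 correct=1

`lane % 4`[7,1]⇒3
L=7⇒gr=7>>2=1, th=7&3=3
[1]⇒row 3·2+1=7  col gr=1
col: 3 vs 1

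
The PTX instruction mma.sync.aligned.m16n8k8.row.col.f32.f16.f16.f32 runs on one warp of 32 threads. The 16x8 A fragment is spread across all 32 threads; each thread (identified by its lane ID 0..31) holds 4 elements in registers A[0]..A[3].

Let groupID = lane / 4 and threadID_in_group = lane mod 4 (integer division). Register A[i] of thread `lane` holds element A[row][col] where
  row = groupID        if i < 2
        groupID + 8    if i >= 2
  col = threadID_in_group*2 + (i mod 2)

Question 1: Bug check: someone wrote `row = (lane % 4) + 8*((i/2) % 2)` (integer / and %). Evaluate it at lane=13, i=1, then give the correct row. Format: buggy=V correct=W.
buggy=1 correct=3

`(lane % 4) + 8*((i/2) % 2)`[13,1]->1
13: gid=3,tid=1
[1] (3+0,1*2+1) = (3,3)
row: 1 vs 3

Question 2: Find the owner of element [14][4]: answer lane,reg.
26,2

r=14→G=6,rhi=1  c=4→T=2,p=0
L=6*4+2=26  i=1*2+0=2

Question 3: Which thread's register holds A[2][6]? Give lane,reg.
11,0

r=2->g=2,rb=0  c=6->t=3,b0=0
L=2*4+3=11  i=0*2+0=0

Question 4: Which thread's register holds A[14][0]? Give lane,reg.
24,2

r=14→G=6,rhi=1  c=0→T=0,p=0
L=6*4+0=24  i=1*2+0=2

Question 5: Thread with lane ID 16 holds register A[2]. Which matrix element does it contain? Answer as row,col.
12,0

lane 16: gr=4 (16/4), th=0 (16%4)
i=2: r=4+8=12, c=0*2+0=0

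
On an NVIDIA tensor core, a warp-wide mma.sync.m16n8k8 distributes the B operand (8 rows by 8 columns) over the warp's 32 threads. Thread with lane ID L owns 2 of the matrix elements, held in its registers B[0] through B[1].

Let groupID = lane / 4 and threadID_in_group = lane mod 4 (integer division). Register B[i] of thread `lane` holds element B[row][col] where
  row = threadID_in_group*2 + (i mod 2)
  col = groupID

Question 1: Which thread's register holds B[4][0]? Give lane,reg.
2,0

c=0⇒gr=0  r=4⇒th=2,odd=0
L=0*4+2=2  i=0=0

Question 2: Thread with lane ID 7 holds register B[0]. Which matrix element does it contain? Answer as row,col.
6,1

7: gr=1,th=3
[0] (3*2+0,1) = (6,1)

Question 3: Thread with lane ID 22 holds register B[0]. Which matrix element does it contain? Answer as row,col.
lane 22→22/4=5, 22 mod 4=2
i=0  r:2·2+0→4  c:5

4,5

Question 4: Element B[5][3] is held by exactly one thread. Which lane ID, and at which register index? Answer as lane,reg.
c: 3->gid=3  r: 5->tid=2,i&1=1
L=3*4+2=14  i=1=1

14,1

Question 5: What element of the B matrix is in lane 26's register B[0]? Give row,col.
L=26→G=26>>2=6, T=26&3=2
[0]→row 2·2+0=4  col G=6

4,6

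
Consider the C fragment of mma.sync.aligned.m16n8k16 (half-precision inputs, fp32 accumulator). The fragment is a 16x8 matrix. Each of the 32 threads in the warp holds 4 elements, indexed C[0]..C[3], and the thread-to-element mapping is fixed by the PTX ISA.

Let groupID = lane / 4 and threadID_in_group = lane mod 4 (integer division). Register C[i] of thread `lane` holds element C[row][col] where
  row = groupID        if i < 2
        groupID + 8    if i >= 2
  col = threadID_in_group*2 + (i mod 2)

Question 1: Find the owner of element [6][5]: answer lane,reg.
r:6=>grp=6,rB=0  c:5=>tig=2,lo=1
L=6*4+2=26  i=0*2+1=1

26,1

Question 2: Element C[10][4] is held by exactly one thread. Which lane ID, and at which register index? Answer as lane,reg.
10,2

r: 10->gid=2,r8=1  c: 4->tid=2,i&1=0
L=2*4+2=10  i=1*2+0=2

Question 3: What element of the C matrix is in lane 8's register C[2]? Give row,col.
10,0

lane 8->8/4=2, 8 mod 4=0
i=2  r:2+8->10  c:2·0+0->0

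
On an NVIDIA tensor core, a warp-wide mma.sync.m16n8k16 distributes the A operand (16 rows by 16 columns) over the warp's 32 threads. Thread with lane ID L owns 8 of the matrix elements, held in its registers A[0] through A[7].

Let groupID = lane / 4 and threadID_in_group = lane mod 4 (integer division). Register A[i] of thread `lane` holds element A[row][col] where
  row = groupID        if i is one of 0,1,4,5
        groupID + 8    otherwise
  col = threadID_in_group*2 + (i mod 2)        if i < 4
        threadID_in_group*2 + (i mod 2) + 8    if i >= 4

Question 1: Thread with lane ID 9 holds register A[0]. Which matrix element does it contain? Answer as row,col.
lane 9: grp=2 (9/4), tig=1 (9%4)
i=0: r=2+0=2, c=1*2+0+0=2

2,2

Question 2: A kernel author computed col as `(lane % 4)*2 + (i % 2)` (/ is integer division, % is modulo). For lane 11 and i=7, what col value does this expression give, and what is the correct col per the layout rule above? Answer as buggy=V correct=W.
buggy=7 correct=15

`(lane % 4)*2 + (i % 2)`[11,7]->7
lane 11: gid=2 (11/4), tid=3 (11%4)
i=7: r=2+8=10, c=3*2+1+8=15
col: 7 vs 15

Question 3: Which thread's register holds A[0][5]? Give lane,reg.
2,1

r=0->g=0,rb=0  c=5->cb=0,t=2,b0=1
L=0*4+2=2  i=0*4+0*2+1=1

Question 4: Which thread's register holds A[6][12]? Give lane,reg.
r: 6->gid=6,r8=0  c: 12->c8=1,tid=2,i&1=0
L=6*4+2=26  i=1*4+0*2+0=4

26,4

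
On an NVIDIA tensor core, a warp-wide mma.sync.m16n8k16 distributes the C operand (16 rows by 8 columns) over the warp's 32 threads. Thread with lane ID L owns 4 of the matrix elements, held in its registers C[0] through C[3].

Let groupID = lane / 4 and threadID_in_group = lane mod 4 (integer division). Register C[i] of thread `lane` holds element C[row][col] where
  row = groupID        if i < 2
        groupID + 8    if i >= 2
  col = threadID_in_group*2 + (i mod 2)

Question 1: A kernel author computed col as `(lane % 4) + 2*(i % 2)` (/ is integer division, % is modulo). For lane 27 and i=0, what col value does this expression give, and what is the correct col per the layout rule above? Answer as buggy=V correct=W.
buggy=3 correct=6

`(lane % 4) + 2*(i % 2)`[27,0]⇒3
lane 27⇒27/4=6, 27 mod 4=3
i=0  r:6+0⇒6  c:2·3+0⇒6
col: 3 vs 6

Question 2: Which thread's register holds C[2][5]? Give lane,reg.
r=2⇒gr=2,Rb=0  c=5⇒th=2,odd=1
L=2*4+2=10  i=0*2+1=1

10,1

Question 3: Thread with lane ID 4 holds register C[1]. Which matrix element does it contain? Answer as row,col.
1,1

L=4->g=4>>2=1, t=4&3=0
[1]->row 1+0=1  col 0·2+1=1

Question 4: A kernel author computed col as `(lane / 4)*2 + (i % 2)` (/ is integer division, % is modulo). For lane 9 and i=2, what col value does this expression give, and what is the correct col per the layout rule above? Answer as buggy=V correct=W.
`(lane / 4)*2 + (i % 2)`[9,2]→4
L=9→G=9>>2=2, T=9&3=1
[2]→row 2+8=10  col 1·2+0=2
col: 4 vs 2

buggy=4 correct=2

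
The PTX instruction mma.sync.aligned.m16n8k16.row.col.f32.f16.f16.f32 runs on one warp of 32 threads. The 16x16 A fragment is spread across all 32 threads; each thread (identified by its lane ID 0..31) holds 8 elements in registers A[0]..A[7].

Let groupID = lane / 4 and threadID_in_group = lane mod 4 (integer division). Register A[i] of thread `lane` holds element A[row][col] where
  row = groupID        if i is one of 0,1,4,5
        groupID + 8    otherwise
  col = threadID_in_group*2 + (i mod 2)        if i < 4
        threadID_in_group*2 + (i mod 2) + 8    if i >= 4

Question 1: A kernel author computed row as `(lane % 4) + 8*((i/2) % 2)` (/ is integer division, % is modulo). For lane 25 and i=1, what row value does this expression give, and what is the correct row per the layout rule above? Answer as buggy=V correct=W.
`(lane % 4) + 8*((i/2) % 2)`[25,1]->1
25: g=6,t=1
[1] (6+0,1*2+1+0) = (6,3)
row: 1 vs 6

buggy=1 correct=6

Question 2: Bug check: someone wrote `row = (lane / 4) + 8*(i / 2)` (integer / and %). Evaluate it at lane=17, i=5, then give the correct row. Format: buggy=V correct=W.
buggy=20 correct=4

`(lane / 4) + 8*(i / 2)`[17,5]->20
lane 17: gid=4 (17/4), tid=1 (17%4)
i=5: r=4+0=4, c=1*2+1+8=11
row: 20 vs 4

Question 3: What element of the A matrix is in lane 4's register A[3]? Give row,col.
9,1

4: grp=1,tig=0
[3] (1+8,0*2+1+0) = (9,1)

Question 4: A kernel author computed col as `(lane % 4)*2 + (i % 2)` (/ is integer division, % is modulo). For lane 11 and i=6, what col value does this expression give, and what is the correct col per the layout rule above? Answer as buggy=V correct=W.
`(lane % 4)*2 + (i % 2)`[11,6]=>6
lane 11: grp=2 (11/4), tig=3 (11%4)
i=6: r=2+8=10, c=3*2+0+8=14
col: 6 vs 14

buggy=6 correct=14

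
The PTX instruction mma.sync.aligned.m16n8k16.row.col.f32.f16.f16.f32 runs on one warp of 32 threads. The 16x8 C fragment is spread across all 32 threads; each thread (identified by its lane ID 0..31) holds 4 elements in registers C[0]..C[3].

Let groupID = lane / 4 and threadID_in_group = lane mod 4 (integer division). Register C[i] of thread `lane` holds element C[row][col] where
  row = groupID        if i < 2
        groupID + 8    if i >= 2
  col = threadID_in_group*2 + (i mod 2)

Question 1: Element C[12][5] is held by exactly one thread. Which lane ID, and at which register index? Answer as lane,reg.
r=12->g=4,rb=1  c=5->t=2,b0=1
L=4*4+2=18  i=1*2+1=3

18,3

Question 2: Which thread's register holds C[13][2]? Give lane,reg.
21,2

r: 13->gid=5,r8=1  c: 2->tid=1,i&1=0
L=5*4+1=21  i=1*2+0=2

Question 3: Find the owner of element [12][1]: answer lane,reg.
r: 12->gid=4,r8=1  c: 1->tid=0,i&1=1
L=4*4+0=16  i=1*2+1=3

16,3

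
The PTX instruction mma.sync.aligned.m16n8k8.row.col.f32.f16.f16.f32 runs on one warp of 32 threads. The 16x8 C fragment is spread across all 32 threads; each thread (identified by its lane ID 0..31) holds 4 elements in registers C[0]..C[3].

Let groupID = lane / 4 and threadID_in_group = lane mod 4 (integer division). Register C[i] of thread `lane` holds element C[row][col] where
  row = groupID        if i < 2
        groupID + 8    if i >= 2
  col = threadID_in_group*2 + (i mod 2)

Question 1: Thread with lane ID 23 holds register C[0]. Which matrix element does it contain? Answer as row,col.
5,6

lane 23->23/4=5, 23 mod 4=3
i=0  r:5+0->5  c:2·3+0->6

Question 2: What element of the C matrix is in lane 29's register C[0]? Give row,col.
7,2

lane 29->29/4=7, 29 mod 4=1
i=0  r:7+0->7  c:2·1+0->2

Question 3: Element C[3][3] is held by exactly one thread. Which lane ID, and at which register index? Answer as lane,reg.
13,1

r=3->g=3,rb=0  c=3->t=1,b0=1
L=3*4+1=13  i=0*2+1=1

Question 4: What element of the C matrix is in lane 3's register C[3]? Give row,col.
L=3→G=3>>2=0, T=3&3=3
[3]→row 0+8=8  col 3·2+1=7

8,7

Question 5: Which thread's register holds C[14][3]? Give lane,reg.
r=14→G=6,rhi=1  c=3→T=1,p=1
L=6*4+1=25  i=1*2+1=3

25,3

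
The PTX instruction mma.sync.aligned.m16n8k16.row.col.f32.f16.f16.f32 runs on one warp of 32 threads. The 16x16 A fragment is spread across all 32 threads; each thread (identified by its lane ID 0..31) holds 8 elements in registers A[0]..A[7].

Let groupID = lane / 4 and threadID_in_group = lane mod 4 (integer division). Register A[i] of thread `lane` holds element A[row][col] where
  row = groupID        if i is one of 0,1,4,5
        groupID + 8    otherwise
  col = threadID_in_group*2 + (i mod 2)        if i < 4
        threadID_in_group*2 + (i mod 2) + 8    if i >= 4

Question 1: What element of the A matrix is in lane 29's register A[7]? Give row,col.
15,11

lane 29: gr=7 (29/4), th=1 (29%4)
i=7: r=7+8=15, c=1*2+1+8=11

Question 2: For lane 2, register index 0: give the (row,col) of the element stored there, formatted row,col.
0,4

2: gid=0,tid=2
[0] (0+0,2*2+0+0) = (0,4)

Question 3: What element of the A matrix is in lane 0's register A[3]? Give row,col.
8,1

L=0->gid=0>>2=0, tid=0&3=0
[3]->row 0+8=8  col 0·2+1+0=1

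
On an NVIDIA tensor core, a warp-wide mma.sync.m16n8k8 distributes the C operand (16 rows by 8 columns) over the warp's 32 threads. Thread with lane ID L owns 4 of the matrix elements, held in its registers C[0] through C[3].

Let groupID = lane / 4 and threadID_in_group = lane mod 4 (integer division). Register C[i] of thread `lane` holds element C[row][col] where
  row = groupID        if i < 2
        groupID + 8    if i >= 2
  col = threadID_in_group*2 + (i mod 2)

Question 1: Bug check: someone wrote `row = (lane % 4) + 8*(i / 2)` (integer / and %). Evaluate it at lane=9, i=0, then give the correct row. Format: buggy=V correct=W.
`(lane % 4) + 8*(i / 2)`[9,0]⇒1
9: gr=2,th=1
[0] (2+0,1*2+0) = (2,2)
row: 1 vs 2

buggy=1 correct=2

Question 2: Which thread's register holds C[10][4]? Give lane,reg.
10,2

r=10⇒gr=2,Rb=1  c=4⇒th=2,odd=0
L=2*4+2=10  i=1*2+0=2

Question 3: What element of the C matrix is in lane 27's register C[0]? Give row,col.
6,6

lane 27⇒27/4=6, 27 mod 4=3
i=0  r:6+0⇒6  c:2·3+0⇒6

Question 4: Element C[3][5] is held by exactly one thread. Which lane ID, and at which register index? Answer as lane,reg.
14,1

r=3->g=3,rb=0  c=5->t=2,b0=1
L=3*4+2=14  i=0*2+1=1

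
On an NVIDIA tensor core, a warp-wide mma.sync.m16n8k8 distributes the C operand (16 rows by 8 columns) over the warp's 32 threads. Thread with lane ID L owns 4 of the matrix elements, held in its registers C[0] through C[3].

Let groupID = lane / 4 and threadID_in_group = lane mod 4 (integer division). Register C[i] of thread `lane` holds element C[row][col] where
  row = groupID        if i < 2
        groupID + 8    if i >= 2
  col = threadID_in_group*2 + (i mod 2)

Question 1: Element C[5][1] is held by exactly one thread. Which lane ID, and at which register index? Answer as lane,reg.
20,1

r=5→G=5,rhi=0  c=1→T=0,p=1
L=5*4+0=20  i=0*2+1=1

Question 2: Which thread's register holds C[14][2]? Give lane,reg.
25,2

r:14=>grp=6,rB=1  c:2=>tig=1,lo=0
L=6*4+1=25  i=1*2+0=2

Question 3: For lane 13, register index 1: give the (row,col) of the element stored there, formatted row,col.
3,3

L=13⇒gr=13>>2=3, th=13&3=1
[1]⇒row 3+0=3  col 1·2+1=3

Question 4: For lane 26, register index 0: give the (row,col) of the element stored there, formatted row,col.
26: G=6,T=2
[0] (6+0,2*2+0) = (6,4)

6,4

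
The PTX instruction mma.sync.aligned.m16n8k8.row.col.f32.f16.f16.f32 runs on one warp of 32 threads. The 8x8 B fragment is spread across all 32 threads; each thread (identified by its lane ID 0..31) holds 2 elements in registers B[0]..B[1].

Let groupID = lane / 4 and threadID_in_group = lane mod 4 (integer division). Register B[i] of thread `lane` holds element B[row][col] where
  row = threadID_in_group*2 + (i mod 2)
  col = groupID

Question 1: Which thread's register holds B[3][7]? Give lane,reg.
29,1

c:7=>grp=7  r:3=>tig=1,lo=1
L=7*4+1=29  i=1=1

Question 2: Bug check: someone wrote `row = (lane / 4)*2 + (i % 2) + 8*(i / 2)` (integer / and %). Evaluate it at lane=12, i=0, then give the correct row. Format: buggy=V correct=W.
buggy=6 correct=0

`(lane / 4)*2 + (i % 2) + 8*(i / 2)`[12,0]=>6
lane 12: grp=3 (12/4), tig=0 (12%4)
i=0: r=0*2+0=0, c=grp=3
row: 6 vs 0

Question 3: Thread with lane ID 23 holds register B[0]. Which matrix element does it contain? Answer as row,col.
6,5

lane 23->23/4=5, 23 mod 4=3
i=0  r:2·3+0->6  c:5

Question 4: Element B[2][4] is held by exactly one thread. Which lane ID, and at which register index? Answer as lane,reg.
c=4⇒gr=4  r=2⇒th=1,odd=0
L=4*4+1=17  i=0=0

17,0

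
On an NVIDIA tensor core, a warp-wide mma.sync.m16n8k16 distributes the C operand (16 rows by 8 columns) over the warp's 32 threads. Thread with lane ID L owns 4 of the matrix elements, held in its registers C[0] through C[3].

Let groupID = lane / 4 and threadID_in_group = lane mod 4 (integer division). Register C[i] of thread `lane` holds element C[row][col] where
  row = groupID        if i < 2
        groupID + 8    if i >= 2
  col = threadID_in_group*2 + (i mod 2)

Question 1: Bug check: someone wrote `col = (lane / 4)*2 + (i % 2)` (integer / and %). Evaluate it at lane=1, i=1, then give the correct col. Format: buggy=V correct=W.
`(lane / 4)*2 + (i % 2)`[1,1]=>1
1: grp=0,tig=1
[1] (0+0,1*2+1) = (0,3)
col: 1 vs 3

buggy=1 correct=3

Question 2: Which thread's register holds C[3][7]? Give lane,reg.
r: 3->gid=3,r8=0  c: 7->tid=3,i&1=1
L=3*4+3=15  i=0*2+1=1

15,1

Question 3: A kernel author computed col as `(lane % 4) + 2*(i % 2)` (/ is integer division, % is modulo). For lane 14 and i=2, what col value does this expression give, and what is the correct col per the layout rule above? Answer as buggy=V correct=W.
buggy=2 correct=4

`(lane % 4) + 2*(i % 2)`[14,2]→2
L=14→G=14>>2=3, T=14&3=2
[2]→row 3+8=11  col 2·2+0=4
col: 2 vs 4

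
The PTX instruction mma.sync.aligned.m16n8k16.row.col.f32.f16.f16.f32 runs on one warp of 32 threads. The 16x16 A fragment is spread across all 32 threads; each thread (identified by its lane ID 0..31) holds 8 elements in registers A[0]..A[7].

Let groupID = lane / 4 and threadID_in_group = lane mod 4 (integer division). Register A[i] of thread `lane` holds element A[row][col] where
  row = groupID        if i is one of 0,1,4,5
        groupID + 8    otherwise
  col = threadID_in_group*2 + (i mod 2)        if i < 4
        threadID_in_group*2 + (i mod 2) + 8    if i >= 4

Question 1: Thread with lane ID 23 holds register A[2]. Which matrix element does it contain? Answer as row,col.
13,6

lane 23: g=5 (23/4), t=3 (23%4)
i=2: r=5+8=13, c=3*2+0+0=6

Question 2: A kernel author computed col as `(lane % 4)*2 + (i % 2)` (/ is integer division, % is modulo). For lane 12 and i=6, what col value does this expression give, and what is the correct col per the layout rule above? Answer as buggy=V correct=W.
buggy=0 correct=8

`(lane % 4)*2 + (i % 2)`[12,6]=>0
lane 12: grp=3 (12/4), tig=0 (12%4)
i=6: r=3+8=11, c=0*2+0+8=8
col: 0 vs 8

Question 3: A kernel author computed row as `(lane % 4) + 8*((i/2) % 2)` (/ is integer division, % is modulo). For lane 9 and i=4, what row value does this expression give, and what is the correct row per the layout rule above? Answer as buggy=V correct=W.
buggy=1 correct=2

`(lane % 4) + 8*((i/2) % 2)`[9,4]⇒1
lane 9: gr=2 (9/4), th=1 (9%4)
i=4: r=2+0=2, c=1*2+0+8=10
row: 1 vs 2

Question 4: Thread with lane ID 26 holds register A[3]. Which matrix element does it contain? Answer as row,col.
lane 26: grp=6 (26/4), tig=2 (26%4)
i=3: r=6+8=14, c=2*2+1+0=5

14,5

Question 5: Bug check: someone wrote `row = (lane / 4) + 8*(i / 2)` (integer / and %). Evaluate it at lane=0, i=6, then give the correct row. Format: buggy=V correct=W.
`(lane / 4) + 8*(i / 2)`[0,6]->24
lane 0: g=0 (0/4), t=0 (0%4)
i=6: r=0+8=8, c=0*2+0+8=8
row: 24 vs 8

buggy=24 correct=8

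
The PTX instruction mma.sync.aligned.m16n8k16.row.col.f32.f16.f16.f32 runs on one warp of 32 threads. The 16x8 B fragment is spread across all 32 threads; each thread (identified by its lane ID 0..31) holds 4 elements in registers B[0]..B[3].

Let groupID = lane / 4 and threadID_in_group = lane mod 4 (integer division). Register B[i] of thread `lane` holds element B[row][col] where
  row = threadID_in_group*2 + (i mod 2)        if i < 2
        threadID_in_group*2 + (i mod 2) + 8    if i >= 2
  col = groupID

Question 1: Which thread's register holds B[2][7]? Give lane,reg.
29,0

c: 7->gid=7  r: 2->r8=0,tid=1,i&1=0
L=7*4+1=29  i=0*2+0=0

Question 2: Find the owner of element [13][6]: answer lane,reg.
26,3

c:6=>grp=6  r:13=>rB=1,tig=2,lo=1
L=6*4+2=26  i=1*2+1=3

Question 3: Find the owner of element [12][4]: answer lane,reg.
c=4⇒gr=4  r=12⇒Rb=1,th=2,odd=0
L=4*4+2=18  i=1*2+0=2

18,2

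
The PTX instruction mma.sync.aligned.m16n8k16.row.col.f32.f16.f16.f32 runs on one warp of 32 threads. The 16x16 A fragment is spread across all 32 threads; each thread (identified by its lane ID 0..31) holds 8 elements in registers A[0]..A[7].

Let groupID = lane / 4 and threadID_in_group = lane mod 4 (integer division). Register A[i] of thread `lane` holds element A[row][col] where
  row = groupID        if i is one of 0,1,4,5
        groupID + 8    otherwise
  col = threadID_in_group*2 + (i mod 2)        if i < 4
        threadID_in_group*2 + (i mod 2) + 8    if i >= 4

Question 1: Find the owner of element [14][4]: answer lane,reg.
26,2

r=14→G=6,rhi=1  c=4→chi=0,T=2,p=0
L=6*4+2=26  i=0*4+1*2+0=2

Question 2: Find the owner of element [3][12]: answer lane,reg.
14,4

r=3->g=3,rb=0  c=12->cb=1,t=2,b0=0
L=3*4+2=14  i=1*4+0*2+0=4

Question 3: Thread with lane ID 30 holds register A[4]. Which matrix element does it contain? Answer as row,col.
7,12

lane 30⇒30/4=7, 30 mod 4=2
i=4  r:7+0⇒7  c:2·2+0+8⇒12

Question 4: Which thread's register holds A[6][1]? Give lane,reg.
24,1

r:6=>grp=6,rB=0  c:1=>cB=0,tig=0,lo=1
L=6*4+0=24  i=0*4+0*2+1=1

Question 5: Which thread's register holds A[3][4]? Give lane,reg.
r=3→G=3,rhi=0  c=4→chi=0,T=2,p=0
L=3*4+2=14  i=0*4+0*2+0=0

14,0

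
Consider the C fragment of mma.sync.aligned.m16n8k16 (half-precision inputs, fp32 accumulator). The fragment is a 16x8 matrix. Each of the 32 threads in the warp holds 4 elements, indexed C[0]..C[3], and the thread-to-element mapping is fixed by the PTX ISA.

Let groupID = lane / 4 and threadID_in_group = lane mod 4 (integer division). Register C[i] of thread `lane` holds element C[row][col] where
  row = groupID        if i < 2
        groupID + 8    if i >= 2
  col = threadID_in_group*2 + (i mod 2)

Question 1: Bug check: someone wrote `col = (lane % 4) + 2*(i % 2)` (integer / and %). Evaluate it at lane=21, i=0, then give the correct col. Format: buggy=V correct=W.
`(lane % 4) + 2*(i % 2)`[21,0]⇒1
L=21⇒gr=21>>2=5, th=21&3=1
[0]⇒row 5+0=5  col 1·2+0=2
col: 1 vs 2

buggy=1 correct=2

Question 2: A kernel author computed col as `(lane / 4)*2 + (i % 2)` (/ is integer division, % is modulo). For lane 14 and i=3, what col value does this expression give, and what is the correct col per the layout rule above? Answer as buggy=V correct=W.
`(lane / 4)*2 + (i % 2)`[14,3]->7
14: gid=3,tid=2
[3] (3+8,2*2+1) = (11,5)
col: 7 vs 5

buggy=7 correct=5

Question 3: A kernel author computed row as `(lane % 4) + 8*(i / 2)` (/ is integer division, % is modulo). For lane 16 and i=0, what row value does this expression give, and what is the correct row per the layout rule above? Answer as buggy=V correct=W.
buggy=0 correct=4

`(lane % 4) + 8*(i / 2)`[16,0]→0
lane 16→16/4=4, 16 mod 4=0
i=0  r:4+0→4  c:2·0+0→0
row: 0 vs 4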